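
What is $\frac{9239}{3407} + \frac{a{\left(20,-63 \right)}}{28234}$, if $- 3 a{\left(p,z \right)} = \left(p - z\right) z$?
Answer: $\frac{266792327}{96193238} \approx 2.7735$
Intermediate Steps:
$a{\left(p,z \right)} = - \frac{z \left(p - z\right)}{3}$ ($a{\left(p,z \right)} = - \frac{\left(p - z\right) z}{3} = - \frac{z \left(p - z\right)}{3}$)
$\frac{9239}{3407} + \frac{a{\left(20,-63 \right)}}{28234} = \frac{9239}{3407} + \frac{\frac{1}{3} \left(-63\right) \left(-63 - 20\right)}{28234} = 9239 \cdot \frac{1}{3407} + \frac{1}{3} \left(-63\right) \left(-63 - 20\right) \frac{1}{28234} = \frac{9239}{3407} + \frac{1}{3} \left(-63\right) \left(-83\right) \frac{1}{28234} = \frac{9239}{3407} + 1743 \cdot \frac{1}{28234} = \frac{9239}{3407} + \frac{1743}{28234} = \frac{266792327}{96193238}$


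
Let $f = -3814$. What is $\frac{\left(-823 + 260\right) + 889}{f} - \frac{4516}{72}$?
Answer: $- \frac{2155937}{34326} \approx -62.808$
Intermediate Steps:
$\frac{\left(-823 + 260\right) + 889}{f} - \frac{4516}{72} = \frac{\left(-823 + 260\right) + 889}{-3814} - \frac{4516}{72} = \left(-563 + 889\right) \left(- \frac{1}{3814}\right) - \frac{1129}{18} = 326 \left(- \frac{1}{3814}\right) - \frac{1129}{18} = - \frac{163}{1907} - \frac{1129}{18} = - \frac{2155937}{34326}$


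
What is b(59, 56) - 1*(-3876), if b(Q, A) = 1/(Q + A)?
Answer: 445741/115 ≈ 3876.0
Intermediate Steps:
b(Q, A) = 1/(A + Q)
b(59, 56) - 1*(-3876) = 1/(56 + 59) - 1*(-3876) = 1/115 + 3876 = 445741/115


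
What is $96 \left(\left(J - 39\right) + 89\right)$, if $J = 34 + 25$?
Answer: $10464$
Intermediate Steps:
$J = 59$
$96 \left(\left(J - 39\right) + 89\right) = 96 \left(\left(59 - 39\right) + 89\right) = 96 \left(20 + 89\right) = 96 \cdot 109 = 10464$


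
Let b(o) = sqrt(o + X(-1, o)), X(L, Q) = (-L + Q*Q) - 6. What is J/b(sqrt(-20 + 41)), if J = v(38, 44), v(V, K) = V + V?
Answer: 76/sqrt(16 + sqrt(21)) ≈ 16.752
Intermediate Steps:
X(L, Q) = -6 + Q**2 - L (X(L, Q) = (-L + Q**2) - 6 = (Q**2 - L) - 6 = -6 + Q**2 - L)
v(V, K) = 2*V
J = 76 (J = 2*38 = 76)
b(o) = sqrt(-5 + o + o**2) (b(o) = sqrt(o + (-6 + o**2 - 1*(-1))) = sqrt(o + (-6 + o**2 + 1)) = sqrt(o + (-5 + o**2)) = sqrt(-5 + o + o**2))
J/b(sqrt(-20 + 41)) = 76/(sqrt(-5 + sqrt(-20 + 41) + (sqrt(-20 + 41))**2)) = 76/(sqrt(-5 + sqrt(21) + (sqrt(21))**2)) = 76/(sqrt(-5 + sqrt(21) + 21)) = 76/(sqrt(16 + sqrt(21))) = 76/sqrt(16 + sqrt(21))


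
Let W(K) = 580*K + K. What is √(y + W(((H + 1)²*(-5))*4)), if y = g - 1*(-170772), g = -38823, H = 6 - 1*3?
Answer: I*√53971 ≈ 232.32*I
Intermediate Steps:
H = 3 (H = 6 - 3 = 3)
y = 131949 (y = -38823 - 1*(-170772) = -38823 + 170772 = 131949)
W(K) = 581*K
√(y + W(((H + 1)²*(-5))*4)) = √(131949 + 581*(((3 + 1)²*(-5))*4)) = √(131949 + 581*((4²*(-5))*4)) = √(131949 + 581*((16*(-5))*4)) = √(131949 + 581*(-80*4)) = √(131949 + 581*(-320)) = √(131949 - 185920) = √(-53971) = I*√53971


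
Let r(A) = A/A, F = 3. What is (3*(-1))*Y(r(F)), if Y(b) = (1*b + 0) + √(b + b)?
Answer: -3 - 3*√2 ≈ -7.2426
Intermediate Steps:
r(A) = 1
Y(b) = b + √2*√b (Y(b) = (b + 0) + √(2*b) = b + √2*√b)
(3*(-1))*Y(r(F)) = (3*(-1))*(1 + √2*√1) = -3*(1 + √2*1) = -3*(1 + √2) = -3 - 3*√2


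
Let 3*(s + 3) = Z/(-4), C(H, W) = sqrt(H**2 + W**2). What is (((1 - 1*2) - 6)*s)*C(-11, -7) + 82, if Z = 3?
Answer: 82 + 91*sqrt(170)/4 ≈ 378.62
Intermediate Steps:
s = -13/4 (s = -3 + (3/(-4))/3 = -3 + (3*(-1/4))/3 = -3 + (1/3)*(-3/4) = -3 - 1/4 = -13/4 ≈ -3.2500)
(((1 - 1*2) - 6)*s)*C(-11, -7) + 82 = (((1 - 1*2) - 6)*(-13/4))*sqrt((-11)**2 + (-7)**2) + 82 = (((1 - 2) - 6)*(-13/4))*sqrt(121 + 49) + 82 = ((-1 - 6)*(-13/4))*sqrt(170) + 82 = (-7*(-13/4))*sqrt(170) + 82 = 91*sqrt(170)/4 + 82 = 82 + 91*sqrt(170)/4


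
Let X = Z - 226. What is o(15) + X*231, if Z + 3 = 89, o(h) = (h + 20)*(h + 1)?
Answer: -31780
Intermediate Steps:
o(h) = (1 + h)*(20 + h) (o(h) = (20 + h)*(1 + h) = (1 + h)*(20 + h))
Z = 86 (Z = -3 + 89 = 86)
X = -140 (X = 86 - 226 = -140)
o(15) + X*231 = (20 + 15² + 21*15) - 140*231 = (20 + 225 + 315) - 32340 = 560 - 32340 = -31780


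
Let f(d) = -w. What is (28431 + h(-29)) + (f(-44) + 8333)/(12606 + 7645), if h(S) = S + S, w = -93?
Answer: 52235459/1841 ≈ 28373.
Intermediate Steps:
f(d) = 93 (f(d) = -1*(-93) = 93)
h(S) = 2*S
(28431 + h(-29)) + (f(-44) + 8333)/(12606 + 7645) = (28431 + 2*(-29)) + (93 + 8333)/(12606 + 7645) = (28431 - 58) + 8426/20251 = 28373 + 8426*(1/20251) = 28373 + 766/1841 = 52235459/1841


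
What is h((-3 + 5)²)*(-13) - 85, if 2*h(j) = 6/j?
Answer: -379/4 ≈ -94.750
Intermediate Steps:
h(j) = 3/j (h(j) = (6/j)/2 = 3/j)
h((-3 + 5)²)*(-13) - 85 = (3/((-3 + 5)²))*(-13) - 85 = (3/(2²))*(-13) - 85 = (3/4)*(-13) - 85 = (3*(¼))*(-13) - 85 = (¾)*(-13) - 85 = -39/4 - 85 = -379/4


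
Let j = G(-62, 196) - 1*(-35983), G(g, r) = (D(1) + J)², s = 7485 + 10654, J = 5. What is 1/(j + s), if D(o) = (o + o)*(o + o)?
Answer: 1/54203 ≈ 1.8449e-5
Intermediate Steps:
D(o) = 4*o² (D(o) = (2*o)*(2*o) = 4*o²)
s = 18139
G(g, r) = 81 (G(g, r) = (4*1² + 5)² = (4*1 + 5)² = (4 + 5)² = 9² = 81)
j = 36064 (j = 81 - 1*(-35983) = 81 + 35983 = 36064)
1/(j + s) = 1/(36064 + 18139) = 1/54203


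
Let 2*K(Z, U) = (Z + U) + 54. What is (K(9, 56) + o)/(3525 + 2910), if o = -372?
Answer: -125/2574 ≈ -0.048563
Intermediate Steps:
K(Z, U) = 27 + U/2 + Z/2 (K(Z, U) = ((Z + U) + 54)/2 = ((U + Z) + 54)/2 = (54 + U + Z)/2 = 27 + U/2 + Z/2)
(K(9, 56) + o)/(3525 + 2910) = ((27 + (1/2)*56 + (1/2)*9) - 372)/(3525 + 2910) = ((27 + 28 + 9/2) - 372)/6435 = (119/2 - 372)*(1/6435) = -625/2*1/6435 = -125/2574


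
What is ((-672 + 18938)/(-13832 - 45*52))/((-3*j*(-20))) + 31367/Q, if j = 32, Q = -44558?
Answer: -243691693627/345884148480 ≈ -0.70455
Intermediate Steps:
((-672 + 18938)/(-13832 - 45*52))/((-3*j*(-20))) + 31367/Q = ((-672 + 18938)/(-13832 - 45*52))/((-3*32*(-20))) + 31367/(-44558) = (18266/(-13832 - 2340))/((-96*(-20))) + 31367*(-1/44558) = (18266/(-16172))/1920 - 31367/44558 = (18266*(-1/16172))*(1/1920) - 31367/44558 = -9133/8086*1/1920 - 31367/44558 = -9133/15525120 - 31367/44558 = -243691693627/345884148480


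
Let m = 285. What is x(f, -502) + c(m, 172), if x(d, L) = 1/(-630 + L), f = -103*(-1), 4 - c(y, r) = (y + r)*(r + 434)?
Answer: -313493817/1132 ≈ -2.7694e+5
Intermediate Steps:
c(y, r) = 4 - (434 + r)*(r + y) (c(y, r) = 4 - (y + r)*(r + 434) = 4 - (r + y)*(434 + r) = 4 - (434 + r)*(r + y))
f = 103
x(f, -502) + c(m, 172) = 1/(-630 - 502) + (4 - 1*172**2 - 434*172 - 434*285 - 1*172*285) = 1/(-1132) + (4 - 1*29584 - 74648 - 123690 - 49020) = -1/1132 + (4 - 29584 - 74648 - 123690 - 49020) = -1/1132 - 276938 = -313493817/1132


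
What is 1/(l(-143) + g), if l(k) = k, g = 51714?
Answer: 1/51571 ≈ 1.9391e-5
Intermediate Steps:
1/(l(-143) + g) = 1/(-143 + 51714) = 1/51571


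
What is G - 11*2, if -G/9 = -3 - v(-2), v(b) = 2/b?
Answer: -4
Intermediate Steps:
G = 18 (G = -9*(-3 - 2/(-2)) = -9*(-3 - 2*(-1)/2) = -9*(-3 - 1*(-1)) = -9*(-3 + 1) = -9*(-2) = 18)
G - 11*2 = 18 - 11*2 = 18 - 22 = -4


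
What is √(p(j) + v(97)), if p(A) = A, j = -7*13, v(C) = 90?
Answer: I ≈ 1.0*I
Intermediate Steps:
j = -91
√(p(j) + v(97)) = √(-91 + 90) = √(-1) = I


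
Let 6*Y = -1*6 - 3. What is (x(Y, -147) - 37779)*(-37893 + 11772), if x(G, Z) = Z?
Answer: 990665046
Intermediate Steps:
Y = -3/2 (Y = (-1*6 - 3)/6 = (-6 - 3)/6 = (⅙)*(-9) = -3/2 ≈ -1.5000)
(x(Y, -147) - 37779)*(-37893 + 11772) = (-147 - 37779)*(-37893 + 11772) = -37926*(-26121) = 990665046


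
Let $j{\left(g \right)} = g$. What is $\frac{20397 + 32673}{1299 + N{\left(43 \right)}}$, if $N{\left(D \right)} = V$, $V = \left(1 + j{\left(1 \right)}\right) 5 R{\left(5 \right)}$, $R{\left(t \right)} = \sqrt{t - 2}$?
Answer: $\frac{22979310}{562367} - \frac{176900 \sqrt{3}}{562367} \approx 40.317$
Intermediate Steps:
$R{\left(t \right)} = \sqrt{-2 + t}$
$V = 10 \sqrt{3}$ ($V = \left(1 + 1\right) 5 \sqrt{-2 + 5} = 2 \cdot 5 \sqrt{3} = 10 \sqrt{3} \approx 17.32$)
$N{\left(D \right)} = 10 \sqrt{3}$
$\frac{20397 + 32673}{1299 + N{\left(43 \right)}} = \frac{20397 + 32673}{1299 + 10 \sqrt{3}} = \frac{53070}{1299 + 10 \sqrt{3}}$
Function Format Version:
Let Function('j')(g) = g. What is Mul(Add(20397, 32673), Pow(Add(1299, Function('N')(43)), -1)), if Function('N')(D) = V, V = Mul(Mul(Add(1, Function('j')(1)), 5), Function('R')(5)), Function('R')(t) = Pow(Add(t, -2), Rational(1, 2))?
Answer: Add(Rational(22979310, 562367), Mul(Rational(-176900, 562367), Pow(3, Rational(1, 2)))) ≈ 40.317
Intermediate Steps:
Function('R')(t) = Pow(Add(-2, t), Rational(1, 2))
V = Mul(10, Pow(3, Rational(1, 2))) (V = Mul(Mul(Add(1, 1), 5), Pow(Add(-2, 5), Rational(1, 2))) = Mul(Mul(2, 5), Pow(3, Rational(1, 2))) = Mul(10, Pow(3, Rational(1, 2))) ≈ 17.320)
Function('N')(D) = Mul(10, Pow(3, Rational(1, 2)))
Mul(Add(20397, 32673), Pow(Add(1299, Function('N')(43)), -1)) = Mul(Add(20397, 32673), Pow(Add(1299, Mul(10, Pow(3, Rational(1, 2)))), -1)) = Mul(53070, Pow(Add(1299, Mul(10, Pow(3, Rational(1, 2)))), -1))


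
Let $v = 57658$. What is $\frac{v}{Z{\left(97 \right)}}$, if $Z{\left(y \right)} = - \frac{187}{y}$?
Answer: $- \frac{5592826}{187} \approx -29908.0$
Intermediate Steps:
$\frac{v}{Z{\left(97 \right)}} = \frac{57658}{\left(-187\right) \frac{1}{97}} = \frac{57658}{- \frac{187}{97}} = 57658 \left(- \frac{97}{187}\right) = - \frac{5592826}{187}$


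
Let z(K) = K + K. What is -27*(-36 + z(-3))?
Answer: 1134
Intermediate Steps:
z(K) = 2*K
-27*(-36 + z(-3)) = -27*(-36 + 2*(-3)) = -27*(-36 - 6) = -27*(-42) = 1134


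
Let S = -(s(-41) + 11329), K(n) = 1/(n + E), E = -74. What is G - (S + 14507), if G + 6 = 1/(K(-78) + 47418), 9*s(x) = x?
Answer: -206834630527/64867815 ≈ -3188.6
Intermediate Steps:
s(x) = x/9
K(n) = 1/(-74 + n) (K(n) = 1/(n - 74) = 1/(-74 + n))
S = -101920/9 (S = -((⅑)*(-41) + 11329) = -(-41/9 + 11329) = -1*101920/9 = -101920/9 ≈ -11324.)
G = -43245058/7207535 (G = -6 + 1/(1/(-74 - 78) + 47418) = -6 + 1/(1/(-152) + 47418) = -6 + 1/(-1/152 + 47418) = -6 + 1/(7207535/152) = -6 + 152/7207535 = -43245058/7207535 ≈ -6.0000)
G - (S + 14507) = -43245058/7207535 - (-101920/9 + 14507) = -43245058/7207535 - 1*28643/9 = -43245058/7207535 - 28643/9 = -206834630527/64867815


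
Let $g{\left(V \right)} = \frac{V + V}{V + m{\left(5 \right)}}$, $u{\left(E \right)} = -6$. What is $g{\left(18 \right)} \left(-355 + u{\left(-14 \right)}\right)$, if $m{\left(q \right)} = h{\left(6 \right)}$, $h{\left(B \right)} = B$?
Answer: $- \frac{1083}{2} \approx -541.5$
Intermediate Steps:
$m{\left(q \right)} = 6$
$g{\left(V \right)} = \frac{2 V}{6 + V}$ ($g{\left(V \right)} = \frac{V + V}{V + 6} = \frac{2 V}{6 + V}$)
$g{\left(18 \right)} \left(-355 + u{\left(-14 \right)}\right) = 2 \cdot 18 \frac{1}{6 + 18} \left(-355 - 6\right) = 2 \cdot 18 \cdot \frac{1}{24} \left(-361\right) = \frac{3}{2} \left(-361\right) = - \frac{1083}{2}$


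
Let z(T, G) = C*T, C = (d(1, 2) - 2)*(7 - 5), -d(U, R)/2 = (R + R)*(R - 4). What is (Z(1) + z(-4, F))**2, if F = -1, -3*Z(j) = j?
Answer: 113569/9 ≈ 12619.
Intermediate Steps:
d(U, R) = -4*R*(-4 + R) (d(U, R) = -2*(R + R)*(R - 4) = -2*2*R*(-4 + R) = -4*R*(-4 + R))
Z(j) = -j/3
C = 28 (C = (4*2*(4 - 1*2) - 2)*(7 - 5) = (4*2*(4 - 2) - 2)*2 = (4*2*2 - 2)*2 = (16 - 2)*2 = 14*2 = 28)
z(T, G) = 28*T
(Z(1) + z(-4, F))**2 = (-1/3*1 + 28*(-4))**2 = (-1/3 - 112)**2 = (-337/3)**2 = 113569/9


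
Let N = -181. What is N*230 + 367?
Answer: -41263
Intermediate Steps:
N*230 + 367 = -181*230 + 367 = -41630 + 367 = -41263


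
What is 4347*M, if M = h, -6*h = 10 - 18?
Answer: 5796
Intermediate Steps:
h = 4/3 (h = -(10 - 18)/6 = -1/6*(-8) = 4/3 ≈ 1.3333)
M = 4/3 ≈ 1.3333
4347*M = 4347*(4/3) = 5796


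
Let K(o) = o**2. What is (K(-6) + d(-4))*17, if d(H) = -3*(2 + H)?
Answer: 714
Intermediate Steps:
d(H) = -6 - 3*H
(K(-6) + d(-4))*17 = ((-6)**2 + (-6 - 3*(-4)))*17 = (36 + (-6 + 12))*17 = (36 + 6)*17 = 42*17 = 714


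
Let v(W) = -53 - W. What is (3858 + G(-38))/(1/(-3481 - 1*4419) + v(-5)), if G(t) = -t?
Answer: -30778400/379201 ≈ -81.167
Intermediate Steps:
(3858 + G(-38))/(1/(-3481 - 1*4419) + v(-5)) = (3858 - 1*(-38))/(1/(-3481 - 1*4419) + (-53 - 1*(-5))) = (3858 + 38)/(1/(-3481 - 4419) + (-53 + 5)) = 3896/(1/(-7900) - 48) = 3896/(-1/7900 - 48) = 3896/(-379201/7900) = 3896*(-7900/379201) = -30778400/379201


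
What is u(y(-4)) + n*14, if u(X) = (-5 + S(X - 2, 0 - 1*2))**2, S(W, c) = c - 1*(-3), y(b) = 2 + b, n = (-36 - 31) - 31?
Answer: -1356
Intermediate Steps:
n = -98 (n = -67 - 31 = -98)
S(W, c) = 3 + c (S(W, c) = c + 3 = 3 + c)
u(X) = 16 (u(X) = (-5 + (3 + (0 - 1*2)))**2 = (-5 + (3 + (0 - 2)))**2 = (-5 + (3 - 2))**2 = (-5 + 1)**2 = (-4)**2 = 16)
u(y(-4)) + n*14 = 16 - 98*14 = 16 - 1372 = -1356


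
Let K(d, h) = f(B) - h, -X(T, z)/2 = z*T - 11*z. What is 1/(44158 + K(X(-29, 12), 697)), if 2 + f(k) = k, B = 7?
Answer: 1/43466 ≈ 2.3006e-5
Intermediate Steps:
X(T, z) = 22*z - 2*T*z (X(T, z) = -2*(z*T - 11*z) = -2*(T*z - 11*z) = -2*(-11*z + T*z) = 22*z - 2*T*z)
f(k) = -2 + k
K(d, h) = 5 - h (K(d, h) = (-2 + 7) - h = 5 - h)
1/(44158 + K(X(-29, 12), 697)) = 1/(44158 + (5 - 1*697)) = 1/(44158 + (5 - 697)) = 1/(44158 - 692) = 1/43466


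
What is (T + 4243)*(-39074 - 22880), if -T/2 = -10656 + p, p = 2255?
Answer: -1303821930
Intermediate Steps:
T = 16802 (T = -2*(-10656 + 2255) = -2*(-8401) = 16802)
(T + 4243)*(-39074 - 22880) = (16802 + 4243)*(-39074 - 22880) = 21045*(-61954) = -1303821930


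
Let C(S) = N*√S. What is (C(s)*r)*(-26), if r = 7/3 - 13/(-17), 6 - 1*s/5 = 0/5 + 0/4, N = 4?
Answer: -16432*√30/51 ≈ -1764.7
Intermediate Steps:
s = 30 (s = 30 - 5*(0/5 + 0/4) = 30 - 5*(0*(⅕) + 0*(¼)) = 30 - 5*(0 + 0) = 30 - 5*0 = 30 + 0 = 30)
C(S) = 4*√S
r = 158/51 (r = 7*(⅓) - 13*(-1/17) = 7/3 + 13/17 = 158/51 ≈ 3.0980)
(C(s)*r)*(-26) = ((4*√30)*(158/51))*(-26) = (632*√30/51)*(-26) = -16432*√30/51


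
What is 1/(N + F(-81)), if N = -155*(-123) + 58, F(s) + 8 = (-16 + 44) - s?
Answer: 1/19224 ≈ 5.2018e-5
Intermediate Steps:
F(s) = 20 - s (F(s) = -8 + ((-16 + 44) - s) = -8 + (28 - s) = 20 - s)
N = 19123 (N = 19065 + 58 = 19123)
1/(N + F(-81)) = 1/(19123 + (20 - 1*(-81))) = 1/(19123 + (20 + 81)) = 1/(19123 + 101) = 1/19224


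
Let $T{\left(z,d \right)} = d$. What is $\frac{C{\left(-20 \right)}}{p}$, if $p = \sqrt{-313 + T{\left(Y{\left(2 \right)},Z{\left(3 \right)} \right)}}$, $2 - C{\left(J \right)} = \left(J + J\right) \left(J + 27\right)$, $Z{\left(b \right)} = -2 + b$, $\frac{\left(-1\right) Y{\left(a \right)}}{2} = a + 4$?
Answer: $- \frac{47 i \sqrt{78}}{26} \approx - 15.965 i$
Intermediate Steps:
$Y{\left(a \right)} = -8 - 2 a$ ($Y{\left(a \right)} = - 2 \left(a + 4\right) = - 2 \left(4 + a\right) = -8 - 2 a$)
$C{\left(J \right)} = 2 - 2 J \left(27 + J\right)$ ($C{\left(J \right)} = 2 - \left(J + J\right) \left(J + 27\right) = 2 - 2 J \left(27 + J\right)$)
$p = 2 i \sqrt{78}$ ($p = \sqrt{-313 + \left(-2 + 3\right)} = \sqrt{-313 + 1} = \sqrt{-312} = 2 i \sqrt{78} \approx 17.664 i$)
$\frac{C{\left(-20 \right)}}{p} = \frac{2 - -1080 - 2 \left(-20\right)^{2}}{2 i \sqrt{78}} = \left(2 + 1080 - 800\right) \left(- \frac{i \sqrt{78}}{156}\right) = 282 \left(- \frac{i \sqrt{78}}{156}\right) = - \frac{47 i \sqrt{78}}{26}$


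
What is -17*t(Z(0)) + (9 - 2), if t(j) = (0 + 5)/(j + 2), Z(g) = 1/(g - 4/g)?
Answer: -71/2 ≈ -35.500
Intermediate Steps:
t(j) = 5/(2 + j)
-17*t(Z(0)) + (9 - 2) = -85/(2 + 0/(-4 + 0²)) + (9 - 2) = -85/(2 + 0/(-4 + 0)) + 7 = -85/(2 + 0/(-4)) + 7 = -85/(2 + 0*(-¼)) + 7 = -85/(2 + 0) + 7 = -85/2 + 7 = -71/2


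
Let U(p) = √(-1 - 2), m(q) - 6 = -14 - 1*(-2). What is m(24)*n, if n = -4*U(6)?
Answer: 24*I*√3 ≈ 41.569*I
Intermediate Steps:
m(q) = -6 (m(q) = 6 + (-14 - 1*(-2)) = 6 + (-14 + 2) = 6 - 12 = -6)
U(p) = I*√3 (U(p) = √(-3) = I*√3)
n = -4*I*√3 ≈ -6.9282*I
m(24)*n = -(-24)*I*√3 = 24*I*√3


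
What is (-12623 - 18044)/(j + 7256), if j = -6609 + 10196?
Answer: -4381/1549 ≈ -2.8283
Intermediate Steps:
j = 3587
(-12623 - 18044)/(j + 7256) = (-12623 - 18044)/(3587 + 7256) = -30667/10843 = -30667*1/10843 = -4381/1549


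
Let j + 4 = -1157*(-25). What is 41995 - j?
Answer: 13074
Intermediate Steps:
j = 28921 (j = -4 - 1157*(-25) = -4 + 28925 = 28921)
41995 - j = 41995 - 1*28921 = 41995 - 28921 = 13074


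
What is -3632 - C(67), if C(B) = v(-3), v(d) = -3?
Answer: -3629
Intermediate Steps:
C(B) = -3
-3632 - C(67) = -3632 - 1*(-3) = -3632 + 3 = -3629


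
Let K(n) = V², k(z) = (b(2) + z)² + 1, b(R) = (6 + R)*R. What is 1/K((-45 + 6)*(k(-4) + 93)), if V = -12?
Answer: 1/144 ≈ 0.0069444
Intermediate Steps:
b(R) = R*(6 + R)
k(z) = 1 + (16 + z)² (k(z) = (2*(6 + 2) + z)² + 1 = (2*8 + z)² + 1 = (16 + z)² + 1 = 1 + (16 + z)²)
K(n) = 144 (K(n) = (-12)² = 144)
1/K((-45 + 6)*(k(-4) + 93)) = 1/144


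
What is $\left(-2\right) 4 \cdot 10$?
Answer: $-80$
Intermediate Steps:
$\left(-2\right) 4 \cdot 10 = \left(-8\right) 10 = -80$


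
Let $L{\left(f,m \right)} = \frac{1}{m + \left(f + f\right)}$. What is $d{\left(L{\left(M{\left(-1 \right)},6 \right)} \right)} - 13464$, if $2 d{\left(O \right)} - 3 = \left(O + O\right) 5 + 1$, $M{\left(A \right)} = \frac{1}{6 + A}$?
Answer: $- \frac{430759}{32} \approx -13461.0$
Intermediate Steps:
$L{\left(f,m \right)} = \frac{1}{m + 2 f}$
$d{\left(O \right)} = 2 + 5 O$ ($d{\left(O \right)} = \frac{3}{2} + \frac{\left(O + O\right) 5 + 1}{2} = \frac{3}{2} + \frac{2 O 5 + 1}{2} = \frac{3}{2} + \frac{10 O + 1}{2} = \frac{3}{2} + \frac{1 + 10 O}{2} = \frac{3}{2} + \left(\frac{1}{2} + 5 O\right) = 2 + 5 O$)
$d{\left(L{\left(M{\left(-1 \right)},6 \right)} \right)} - 13464 = \left(2 + \frac{5}{6 + \frac{2}{6 - 1}}\right) - 13464 = \left(2 + \frac{5}{6 + \frac{2}{5}}\right) - 13464 = \left(2 + \frac{5}{\frac{32}{5}}\right) - 13464 = \left(2 + 5 \cdot \frac{5}{32}\right) - 13464 = \left(2 + \frac{25}{32}\right) - 13464 = \frac{89}{32} - 13464 = - \frac{430759}{32}$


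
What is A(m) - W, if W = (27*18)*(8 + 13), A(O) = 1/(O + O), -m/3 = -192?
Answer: -11757311/1152 ≈ -10206.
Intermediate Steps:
m = 576 (m = -3*(-192) = 576)
A(O) = 1/(2*O)
W = 10206 (W = 486*21 = 10206)
A(m) - W = (1/2)/576 - 1*10206 = (1/2)*(1/576) - 10206 = 1/1152 - 10206 = -11757311/1152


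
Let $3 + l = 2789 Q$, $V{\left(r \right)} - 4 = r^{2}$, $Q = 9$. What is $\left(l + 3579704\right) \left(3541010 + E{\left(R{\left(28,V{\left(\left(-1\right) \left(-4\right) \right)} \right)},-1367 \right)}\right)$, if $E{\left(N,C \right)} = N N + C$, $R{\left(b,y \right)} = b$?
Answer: $12762538330454$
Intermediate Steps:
$V{\left(r \right)} = 4 + r^{2}$
$E{\left(N,C \right)} = C + N^{2}$ ($E{\left(N,C \right)} = N^{2} + C = C + N^{2}$)
$l = 25098$ ($l = -3 + 2789 \cdot 9 = -3 + 25101 = 25098$)
$\left(l + 3579704\right) \left(3541010 + E{\left(R{\left(28,V{\left(\left(-1\right) \left(-4\right) \right)} \right)},-1367 \right)}\right) = \left(25098 + 3579704\right) \left(3541010 - \left(1367 - 28^{2}\right)\right) = 3604802 \left(3541010 + \left(-1367 + 784\right)\right) = 3604802 \left(3541010 - 583\right) = 3604802 \cdot 3540427 = 12762538330454$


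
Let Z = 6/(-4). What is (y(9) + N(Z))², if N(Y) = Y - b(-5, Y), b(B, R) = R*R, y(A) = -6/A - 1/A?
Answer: 26569/1296 ≈ 20.501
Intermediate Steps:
y(A) = -7/A
Z = -3/2 (Z = 6*(-¼) = -3/2 ≈ -1.5000)
b(B, R) = R²
N(Y) = Y - Y²
(y(9) + N(Z))² = (-7/9 - 3*(1 - 1*(-3/2))/2)² = (-7*⅑ - 3*(1 + 3/2)/2)² = (-7/9 - 3/2*5/2)² = (-7/9 - 15/4)² = (-163/36)² = 26569/1296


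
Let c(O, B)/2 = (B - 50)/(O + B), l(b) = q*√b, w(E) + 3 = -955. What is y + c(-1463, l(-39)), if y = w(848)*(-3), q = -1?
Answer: 3075839485/1070204 + 1413*I*√39/1070204 ≈ 2874.1 + 0.0082453*I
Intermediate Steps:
w(E) = -958 (w(E) = -3 - 955 = -958)
y = 2874 (y = -958*(-3) = 2874)
l(b) = -√b
c(O, B) = 2*(-50 + B)/(B + O) (c(O, B) = 2*((B - 50)/(O + B)) = 2*((-50 + B)/(B + O)) = 2*(-50 + B)/(B + O))
y + c(-1463, l(-39)) = 2874 + 2*(-50 - √(-39))/(-√(-39) - 1463) = 2874 + 2*(-50 - I*√39)/(-I*√39 - 1463) = 2874 + 2*(-50 - I*√39)/(-1463 - I*√39)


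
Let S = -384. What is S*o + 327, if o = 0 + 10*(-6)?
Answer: 23367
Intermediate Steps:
o = -60 (o = 0 - 60 = -60)
S*o + 327 = -384*(-60) + 327 = 23040 + 327 = 23367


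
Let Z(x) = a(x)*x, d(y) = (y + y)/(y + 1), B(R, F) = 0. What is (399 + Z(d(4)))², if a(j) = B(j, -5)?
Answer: 159201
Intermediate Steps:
d(y) = 2*y/(1 + y) (d(y) = (2*y)/(1 + y) = 2*y/(1 + y))
a(j) = 0
Z(x) = 0 (Z(x) = 0*x = 0)
(399 + Z(d(4)))² = (399 + 0)² = 399² = 159201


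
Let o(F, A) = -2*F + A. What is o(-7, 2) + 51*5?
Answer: 271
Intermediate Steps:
o(F, A) = A - 2*F
o(-7, 2) + 51*5 = (2 - 2*(-7)) + 51*5 = (2 + 14) + 255 = 16 + 255 = 271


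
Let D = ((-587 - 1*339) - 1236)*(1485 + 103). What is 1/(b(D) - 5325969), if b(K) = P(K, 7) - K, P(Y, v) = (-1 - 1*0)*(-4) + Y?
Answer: -1/5325965 ≈ -1.8776e-7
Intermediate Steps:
P(Y, v) = 4 + Y (P(Y, v) = (-1 + 0)*(-4) + Y = -1*(-4) + Y = 4 + Y)
D = -3433256 (D = ((-587 - 339) - 1236)*1588 = (-926 - 1236)*1588 = -2162*1588 = -3433256)
b(K) = 4 (b(K) = (4 + K) - K = 4)
1/(b(D) - 5325969) = 1/(4 - 5325969) = 1/(-5325965) = -1/5325965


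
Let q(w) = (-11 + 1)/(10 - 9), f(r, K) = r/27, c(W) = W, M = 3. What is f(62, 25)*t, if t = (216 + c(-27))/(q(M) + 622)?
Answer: 217/306 ≈ 0.70915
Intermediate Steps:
f(r, K) = r/27 (f(r, K) = r*(1/27) = r/27)
q(w) = -10 (q(w) = -10/1 = -10*1 = -10)
t = 21/68 (t = (216 - 27)/(-10 + 622) = 189/612 = 189*(1/612) = 21/68 ≈ 0.30882)
f(62, 25)*t = ((1/27)*62)*(21/68) = (62/27)*(21/68) = 217/306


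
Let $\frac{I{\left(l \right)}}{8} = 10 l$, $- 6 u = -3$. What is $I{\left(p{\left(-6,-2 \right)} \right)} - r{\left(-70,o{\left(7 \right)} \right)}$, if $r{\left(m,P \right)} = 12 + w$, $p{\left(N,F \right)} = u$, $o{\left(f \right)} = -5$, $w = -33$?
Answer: $61$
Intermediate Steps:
$u = \frac{1}{2}$ ($u = \left(- \frac{1}{6}\right) \left(-3\right) = \frac{1}{2} \approx 0.5$)
$p{\left(N,F \right)} = \frac{1}{2}$
$I{\left(l \right)} = 80 l$ ($I{\left(l \right)} = 8 \cdot 10 l = 80 l$)
$r{\left(m,P \right)} = -21$ ($r{\left(m,P \right)} = 12 - 33 = -21$)
$I{\left(p{\left(-6,-2 \right)} \right)} - r{\left(-70,o{\left(7 \right)} \right)} = 80 \cdot \frac{1}{2} - -21 = 40 + 21 = 61$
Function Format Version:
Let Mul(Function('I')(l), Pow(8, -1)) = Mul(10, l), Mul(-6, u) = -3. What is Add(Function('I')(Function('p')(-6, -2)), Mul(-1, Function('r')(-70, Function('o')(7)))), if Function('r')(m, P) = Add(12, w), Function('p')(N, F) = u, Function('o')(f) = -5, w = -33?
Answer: 61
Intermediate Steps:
u = Rational(1, 2) (u = Mul(Rational(-1, 6), -3) = Rational(1, 2) ≈ 0.50000)
Function('p')(N, F) = Rational(1, 2)
Function('I')(l) = Mul(80, l) (Function('I')(l) = Mul(8, Mul(10, l)) = Mul(80, l))
Function('r')(m, P) = -21 (Function('r')(m, P) = Add(12, -33) = -21)
Add(Function('I')(Function('p')(-6, -2)), Mul(-1, Function('r')(-70, Function('o')(7)))) = Add(Mul(80, Rational(1, 2)), Mul(-1, -21)) = Add(40, 21) = 61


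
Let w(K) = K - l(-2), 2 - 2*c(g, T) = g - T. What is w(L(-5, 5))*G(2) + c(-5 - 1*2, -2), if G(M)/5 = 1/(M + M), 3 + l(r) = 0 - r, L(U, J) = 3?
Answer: 17/2 ≈ 8.5000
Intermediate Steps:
c(g, T) = 1 + T/2 - g/2 (c(g, T) = 1 - (g - T)/2 = 1 + (T/2 - g/2) = 1 + T/2 - g/2)
l(r) = -3 - r (l(r) = -3 + (0 - r) = -3 - r)
w(K) = 1 + K (w(K) = K - (-3 - 1*(-2)) = K - (-3 + 2) = K - 1*(-1) = K + 1 = 1 + K)
G(M) = 5/(2*M) (G(M) = 5/(M + M) = 5/((2*M)) = 5*(1/(2*M)) = 5/(2*M))
w(L(-5, 5))*G(2) + c(-5 - 1*2, -2) = (1 + 3)*((5/2)/2) + (1 + (½)*(-2) - (-5 - 1*2)/2) = 4*((5/2)*(½)) + (1 - 1 - (-5 - 2)/2) = 4*(5/4) + (1 - 1 - ½*(-7)) = 5 + (1 - 1 + 7/2) = 5 + 7/2 = 17/2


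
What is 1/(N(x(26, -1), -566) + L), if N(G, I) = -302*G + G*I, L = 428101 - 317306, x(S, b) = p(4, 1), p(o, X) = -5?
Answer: 1/115135 ≈ 8.6855e-6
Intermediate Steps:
x(S, b) = -5
L = 110795
1/(N(x(26, -1), -566) + L) = 1/(-5*(-302 - 566) + 110795) = 1/(-5*(-868) + 110795) = 1/(4340 + 110795) = 1/115135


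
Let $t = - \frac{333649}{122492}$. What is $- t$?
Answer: $\frac{333649}{122492} \approx 2.7238$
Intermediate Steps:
$t = - \frac{333649}{122492}$ ($t = \left(-333649\right) \frac{1}{122492} = - \frac{333649}{122492} \approx -2.7238$)
$- t = \left(-1\right) \left(- \frac{333649}{122492}\right) = \frac{333649}{122492}$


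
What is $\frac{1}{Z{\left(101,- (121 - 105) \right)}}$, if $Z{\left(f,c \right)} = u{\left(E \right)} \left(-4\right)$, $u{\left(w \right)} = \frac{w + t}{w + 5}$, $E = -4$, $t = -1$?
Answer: $\frac{1}{20} \approx 0.05$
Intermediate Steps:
$u{\left(w \right)} = \frac{-1 + w}{5 + w}$ ($u{\left(w \right)} = \frac{w - 1}{w + 5} = \frac{-1 + w}{5 + w}$)
$Z{\left(f,c \right)} = 20$ ($Z{\left(f,c \right)} = \frac{-1 - 4}{5 - 4} \left(-4\right) = 1^{-1} \left(-5\right) \left(-4\right) = 1 \left(-5\right) \left(-4\right) = \left(-5\right) \left(-4\right) = 20$)
$\frac{1}{Z{\left(101,- (121 - 105) \right)}} = \frac{1}{20}$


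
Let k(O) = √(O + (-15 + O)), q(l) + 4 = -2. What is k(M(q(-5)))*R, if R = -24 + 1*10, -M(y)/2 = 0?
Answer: -14*I*√15 ≈ -54.222*I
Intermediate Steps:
q(l) = -6 (q(l) = -4 - 2 = -6)
M(y) = 0 (M(y) = -2*0 = 0)
k(O) = √(-15 + 2*O)
R = -14 (R = -24 + 10 = -14)
k(M(q(-5)))*R = √(-15 + 2*0)*(-14) = √(-15 + 0)*(-14) = √(-15)*(-14) = (I*√15)*(-14) = -14*I*√15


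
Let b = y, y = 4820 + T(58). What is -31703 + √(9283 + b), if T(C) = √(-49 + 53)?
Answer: -31703 + √14105 ≈ -31584.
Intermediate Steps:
T(C) = 2 (T(C) = √4 = 2)
y = 4822 (y = 4820 + 2 = 4822)
b = 4822
-31703 + √(9283 + b) = -31703 + √(9283 + 4822) = -31703 + √14105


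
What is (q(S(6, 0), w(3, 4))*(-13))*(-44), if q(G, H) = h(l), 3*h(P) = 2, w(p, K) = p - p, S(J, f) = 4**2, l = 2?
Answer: 1144/3 ≈ 381.33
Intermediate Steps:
S(J, f) = 16
w(p, K) = 0
h(P) = 2/3 (h(P) = (1/3)*2 = 2/3)
q(G, H) = 2/3
(q(S(6, 0), w(3, 4))*(-13))*(-44) = ((2/3)*(-13))*(-44) = -26/3*(-44) = 1144/3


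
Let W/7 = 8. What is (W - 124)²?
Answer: 4624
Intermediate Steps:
W = 56 (W = 7*8 = 56)
(W - 124)² = (56 - 124)² = (-68)² = 4624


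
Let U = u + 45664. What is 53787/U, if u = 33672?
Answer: 53787/79336 ≈ 0.67796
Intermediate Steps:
U = 79336 (U = 33672 + 45664 = 79336)
53787/U = 53787/79336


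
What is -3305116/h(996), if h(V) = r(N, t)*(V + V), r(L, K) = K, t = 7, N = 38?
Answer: -826279/3486 ≈ -237.03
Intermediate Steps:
h(V) = 14*V (h(V) = 7*(V + V) = 7*(2*V) = 14*V)
-3305116/h(996) = -3305116/(14*996) = -3305116/13944 = -3305116*1/13944 = -826279/3486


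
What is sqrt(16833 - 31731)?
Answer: I*sqrt(14898) ≈ 122.06*I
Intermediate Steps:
sqrt(16833 - 31731) = sqrt(-14898) = I*sqrt(14898)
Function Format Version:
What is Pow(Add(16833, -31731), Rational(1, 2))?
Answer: Mul(I, Pow(14898, Rational(1, 2))) ≈ Mul(122.06, I)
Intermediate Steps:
Pow(Add(16833, -31731), Rational(1, 2)) = Pow(-14898, Rational(1, 2)) = Mul(I, Pow(14898, Rational(1, 2)))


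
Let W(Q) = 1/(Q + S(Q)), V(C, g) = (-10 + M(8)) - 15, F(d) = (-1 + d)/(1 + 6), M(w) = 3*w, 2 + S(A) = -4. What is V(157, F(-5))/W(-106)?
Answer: 112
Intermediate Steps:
S(A) = -6 (S(A) = -2 - 4 = -6)
F(d) = -1/7 + d/7 (F(d) = (-1 + d)/7 = (-1 + d)*(1/7) = -1/7 + d/7)
V(C, g) = -1 (V(C, g) = (-10 + 3*8) - 15 = (-10 + 24) - 15 = 14 - 15 = -1)
W(Q) = 1/(-6 + Q) (W(Q) = 1/(Q - 6) = 1/(-6 + Q))
V(157, F(-5))/W(-106) = -1/(1/(-6 - 106)) = -1/(1/(-112)) = -1/(-1/112) = -1*(-112) = 112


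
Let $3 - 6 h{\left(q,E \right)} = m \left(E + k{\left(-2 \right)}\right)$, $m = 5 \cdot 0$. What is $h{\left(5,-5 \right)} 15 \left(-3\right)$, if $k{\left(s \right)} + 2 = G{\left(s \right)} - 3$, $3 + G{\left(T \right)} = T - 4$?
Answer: $- \frac{45}{2} \approx -22.5$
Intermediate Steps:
$G{\left(T \right)} = -7 + T$ ($G{\left(T \right)} = -3 + \left(T - 4\right) = -3 + \left(-4 + T\right) = -7 + T$)
$k{\left(s \right)} = -12 + s$ ($k{\left(s \right)} = -2 + \left(\left(-7 + s\right) - 3\right) = -2 + \left(-10 + s\right) = -12 + s$)
$m = 0$
$h{\left(q,E \right)} = \frac{1}{2}$ ($h{\left(q,E \right)} = \frac{1}{2} - \frac{0 \left(E - 14\right)}{6} = \frac{1}{2} - \frac{0 \left(-14 + E\right)}{6} = \frac{1}{2} - 0 = \frac{1}{2} + 0 = \frac{1}{2}$)
$h{\left(5,-5 \right)} 15 \left(-3\right) = \frac{1}{2} \cdot 15 \left(-3\right) = \frac{15}{2} \left(-3\right) = - \frac{45}{2}$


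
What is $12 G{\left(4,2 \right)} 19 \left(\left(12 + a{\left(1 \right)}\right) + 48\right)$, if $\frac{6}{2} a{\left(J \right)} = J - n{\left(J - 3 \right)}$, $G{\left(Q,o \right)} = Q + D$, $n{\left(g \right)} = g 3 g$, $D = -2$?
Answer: $25688$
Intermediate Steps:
$n{\left(g \right)} = 3 g^{2}$ ($n{\left(g \right)} = 3 g g = 3 g^{2}$)
$G{\left(Q,o \right)} = -2 + Q$ ($G{\left(Q,o \right)} = Q - 2 = -2 + Q$)
$a{\left(J \right)} = - \left(-3 + J\right)^{2} + \frac{J}{3}$ ($a{\left(J \right)} = \frac{J - 3 \left(J - 3\right)^{2}}{3} = \frac{J - 3 \left(-3 + J\right)^{2}}{3} = - \left(-3 + J\right)^{2} + \frac{J}{3}$)
$12 G{\left(4,2 \right)} 19 \left(\left(12 + a{\left(1 \right)}\right) + 48\right) = 12 \left(-2 + 4\right) 19 \left(\left(12 + \left(- \left(-3 + 1\right)^{2} + \frac{1}{3} \cdot 1\right)\right) + 48\right) = 12 \cdot 2 \cdot 19 \left(\left(12 + \left(- \left(-2\right)^{2} + \frac{1}{3}\right)\right) + 48\right) = 12 \cdot 38 \left(\left(12 + \left(\left(-1\right) 4 + \frac{1}{3}\right)\right) + 48\right) = 456 \left(\left(12 + \left(-4 + \frac{1}{3}\right)\right) + 48\right) = 456 \left(\left(12 - \frac{11}{3}\right) + 48\right) = 456 \left(\frac{25}{3} + 48\right) = 456 \cdot \frac{169}{3} = 25688$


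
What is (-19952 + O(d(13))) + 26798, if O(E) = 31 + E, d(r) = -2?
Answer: 6875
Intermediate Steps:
(-19952 + O(d(13))) + 26798 = (-19952 + (31 - 2)) + 26798 = (-19952 + 29) + 26798 = -19923 + 26798 = 6875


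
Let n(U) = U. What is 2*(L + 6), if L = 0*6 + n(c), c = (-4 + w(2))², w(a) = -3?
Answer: 110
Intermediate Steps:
c = 49 (c = (-4 - 3)² = (-7)² = 49)
L = 49 (L = 0*6 + 49 = 0 + 49 = 49)
2*(L + 6) = 2*(49 + 6) = 2*55 = 110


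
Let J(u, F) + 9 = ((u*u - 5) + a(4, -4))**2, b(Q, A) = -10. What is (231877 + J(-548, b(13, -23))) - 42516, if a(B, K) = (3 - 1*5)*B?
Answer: 90174874033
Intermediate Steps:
a(B, K) = -2*B (a(B, K) = (3 - 5)*B = -2*B)
J(u, F) = -9 + (-13 + u**2)**2 (J(u, F) = -9 + ((u*u - 5) - 2*4)**2 = -9 + ((u**2 - 5) - 8)**2 = -9 + ((-5 + u**2) - 8)**2 = -9 + (-13 + u**2)**2)
(231877 + J(-548, b(13, -23))) - 42516 = (231877 + (-9 + (-13 + (-548)**2)**2)) - 42516 = (231877 + (-9 + (-13 + 300304)**2)) - 42516 = (231877 + (-9 + 300291**2)) - 42516 = (231877 + (-9 + 90174684681)) - 42516 = (231877 + 90174684672) - 42516 = 90174916549 - 42516 = 90174874033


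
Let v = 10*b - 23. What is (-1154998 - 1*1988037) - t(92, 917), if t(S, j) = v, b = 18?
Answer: -3143192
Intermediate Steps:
v = 157 (v = 10*18 - 23 = 180 - 23 = 157)
t(S, j) = 157
(-1154998 - 1*1988037) - t(92, 917) = (-1154998 - 1*1988037) - 1*157 = (-1154998 - 1988037) - 157 = -3143035 - 157 = -3143192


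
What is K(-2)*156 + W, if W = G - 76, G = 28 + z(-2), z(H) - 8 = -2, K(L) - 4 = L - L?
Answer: 582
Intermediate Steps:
K(L) = 4 (K(L) = 4 + (L - L) = 4 + 0 = 4)
z(H) = 6 (z(H) = 8 - 2 = 6)
G = 34 (G = 28 + 6 = 34)
W = -42 (W = 34 - 76 = -42)
K(-2)*156 + W = 4*156 - 42 = 624 - 42 = 582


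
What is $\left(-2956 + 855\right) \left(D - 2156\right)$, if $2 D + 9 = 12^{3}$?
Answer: $\frac{5447893}{2} \approx 2.7239 \cdot 10^{6}$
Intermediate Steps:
$D = \frac{1719}{2}$ ($D = - \frac{9}{2} + \frac{12^{3}}{2} = - \frac{9}{2} + \frac{1}{2} \cdot 1728 = - \frac{9}{2} + 864 = \frac{1719}{2} \approx 859.5$)
$\left(-2956 + 855\right) \left(D - 2156\right) = \left(-2956 + 855\right) \left(\frac{1719}{2} - 2156\right) = \left(-2101\right) \left(- \frac{2593}{2}\right) = \frac{5447893}{2}$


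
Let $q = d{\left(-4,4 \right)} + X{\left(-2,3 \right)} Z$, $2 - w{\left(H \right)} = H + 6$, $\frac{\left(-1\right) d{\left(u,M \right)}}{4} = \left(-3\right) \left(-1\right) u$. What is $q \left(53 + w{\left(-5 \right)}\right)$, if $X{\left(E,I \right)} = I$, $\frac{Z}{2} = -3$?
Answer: $1620$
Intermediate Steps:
$Z = -6$ ($Z = 2 \left(-3\right) = -6$)
$d{\left(u,M \right)} = - 12 u$ ($d{\left(u,M \right)} = - 4 \left(-3\right) \left(-1\right) u = - 4 \cdot 3 u = - 12 u$)
$w{\left(H \right)} = -4 - H$ ($w{\left(H \right)} = 2 - \left(H + 6\right) = 2 - \left(6 + H\right) = -4 - H$)
$q = 30$ ($q = \left(-12\right) \left(-4\right) + 3 \left(-6\right) = 48 - 18 = 30$)
$q \left(53 + w{\left(-5 \right)}\right) = 30 \left(53 - -1\right) = 30 \left(53 + \left(-4 + 5\right)\right) = 30 \left(53 + 1\right) = 30 \cdot 54 = 1620$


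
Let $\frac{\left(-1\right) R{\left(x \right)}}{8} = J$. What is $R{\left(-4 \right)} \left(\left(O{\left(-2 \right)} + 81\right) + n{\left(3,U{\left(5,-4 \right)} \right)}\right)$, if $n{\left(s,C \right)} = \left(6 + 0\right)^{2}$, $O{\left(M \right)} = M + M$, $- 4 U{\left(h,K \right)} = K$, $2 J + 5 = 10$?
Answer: $-2260$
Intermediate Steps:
$J = \frac{5}{2}$ ($J = - \frac{5}{2} + \frac{1}{2} \cdot 10 = - \frac{5}{2} + 5 = \frac{5}{2} \approx 2.5$)
$U{\left(h,K \right)} = - \frac{K}{4}$
$R{\left(x \right)} = -20$ ($R{\left(x \right)} = \left(-8\right) \frac{5}{2} = -20$)
$O{\left(M \right)} = 2 M$
$n{\left(s,C \right)} = 36$ ($n{\left(s,C \right)} = 6^{2} = 36$)
$R{\left(-4 \right)} \left(\left(O{\left(-2 \right)} + 81\right) + n{\left(3,U{\left(5,-4 \right)} \right)}\right) = - 20 \left(\left(2 \left(-2\right) + 81\right) + 36\right) = - 20 \left(\left(-4 + 81\right) + 36\right) = - 20 \left(77 + 36\right) = \left(-20\right) 113 = -2260$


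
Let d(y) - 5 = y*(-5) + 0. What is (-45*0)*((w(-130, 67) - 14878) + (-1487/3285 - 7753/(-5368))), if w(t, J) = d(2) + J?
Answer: 0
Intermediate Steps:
d(y) = 5 - 5*y (d(y) = 5 + (y*(-5) + 0) = 5 + (-5*y + 0) = 5 - 5*y)
w(t, J) = -5 + J (w(t, J) = (5 - 5*2) + J = (5 - 10) + J = -5 + J)
(-45*0)*((w(-130, 67) - 14878) + (-1487/3285 - 7753/(-5368))) = (-45*0)*(((-5 + 67) - 14878) + (-1487/3285 - 7753/(-5368))) = 0*((62 - 14878) + (-1487*1/3285 - 7753*(-1/5368))) = 0*(-14816 + (-1487/3285 + 7753/5368)) = 0*(-14816 + 17486389/17633880) = 0*(-261246079691/17633880) = 0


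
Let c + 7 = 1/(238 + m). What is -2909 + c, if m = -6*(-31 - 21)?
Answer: -1603799/550 ≈ -2916.0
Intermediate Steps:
m = 312 (m = -6*(-52) = 312)
c = -3849/550 (c = -7 + 1/(238 + 312) = -7 + 1/550 = -3849/550 ≈ -6.9982)
-2909 + c = -2909 - 3849/550 = -1603799/550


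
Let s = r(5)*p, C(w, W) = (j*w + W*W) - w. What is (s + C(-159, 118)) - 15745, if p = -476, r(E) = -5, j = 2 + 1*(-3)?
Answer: 877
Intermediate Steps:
j = -1 (j = 2 - 3 = -1)
C(w, W) = W² - 2*w (C(w, W) = (-w + W*W) - w = (-w + W²) - w = (W² - w) - w = W² - 2*w)
s = 2380 (s = -5*(-476) = 2380)
(s + C(-159, 118)) - 15745 = (2380 + (118² - 2*(-159))) - 15745 = (2380 + (13924 + 318)) - 15745 = (2380 + 14242) - 15745 = 16622 - 15745 = 877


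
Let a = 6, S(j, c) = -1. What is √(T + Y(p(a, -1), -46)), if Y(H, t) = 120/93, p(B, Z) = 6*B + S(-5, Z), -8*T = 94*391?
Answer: 7*I*√360313/62 ≈ 67.771*I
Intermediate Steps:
T = -18377/4 (T = -47*391/4 = -⅛*36754 = -18377/4 ≈ -4594.3)
p(B, Z) = -1 + 6*B (p(B, Z) = 6*B - 1 = -1 + 6*B)
Y(H, t) = 40/31 (Y(H, t) = 120*(1/93) = 40/31)
√(T + Y(p(a, -1), -46)) = √(-18377/4 + 40/31) = √(-569527/124) = 7*I*√360313/62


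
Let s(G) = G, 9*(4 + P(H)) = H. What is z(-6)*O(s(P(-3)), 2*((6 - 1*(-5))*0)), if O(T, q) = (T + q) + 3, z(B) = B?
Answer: 8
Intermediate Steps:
P(H) = -4 + H/9
O(T, q) = 3 + T + q
z(-6)*O(s(P(-3)), 2*((6 - 1*(-5))*0)) = -6*(3 + (-4 + (⅑)*(-3)) + 2*((6 - 1*(-5))*0)) = -6*(3 + (-4 - ⅓) + 2*((6 + 5)*0)) = -6*(3 - 13/3 + 2*(11*0)) = -6*(3 - 13/3 + 2*0) = -6*(3 - 13/3 + 0) = -6*(-4/3) = 8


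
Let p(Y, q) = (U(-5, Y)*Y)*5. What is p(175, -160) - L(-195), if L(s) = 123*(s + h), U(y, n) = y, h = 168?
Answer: -1054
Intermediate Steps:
p(Y, q) = -25*Y (p(Y, q) = -5*Y*5 = -25*Y)
L(s) = 20664 + 123*s (L(s) = 123*(s + 168) = 123*(168 + s) = 20664 + 123*s)
p(175, -160) - L(-195) = -25*175 - (20664 + 123*(-195)) = -4375 - (20664 - 23985) = -4375 - 1*(-3321) = -4375 + 3321 = -1054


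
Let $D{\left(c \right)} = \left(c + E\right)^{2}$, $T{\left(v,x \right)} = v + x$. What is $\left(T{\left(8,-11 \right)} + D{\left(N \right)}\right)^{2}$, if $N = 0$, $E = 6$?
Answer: $1089$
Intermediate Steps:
$D{\left(c \right)} = \left(6 + c\right)^{2}$ ($D{\left(c \right)} = \left(c + 6\right)^{2} = \left(6 + c\right)^{2}$)
$\left(T{\left(8,-11 \right)} + D{\left(N \right)}\right)^{2} = \left(\left(8 - 11\right) + \left(6 + 0\right)^{2}\right)^{2} = \left(-3 + 6^{2}\right)^{2} = \left(-3 + 36\right)^{2} = 33^{2} = 1089$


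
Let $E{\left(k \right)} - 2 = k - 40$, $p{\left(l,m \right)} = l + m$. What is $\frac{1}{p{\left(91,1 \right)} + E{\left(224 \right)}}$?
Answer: $\frac{1}{278} \approx 0.0035971$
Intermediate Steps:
$E{\left(k \right)} = -38 + k$ ($E{\left(k \right)} = 2 + \left(k - 40\right) = 2 + \left(-40 + k\right) = -38 + k$)
$\frac{1}{p{\left(91,1 \right)} + E{\left(224 \right)}} = \frac{1}{\left(91 + 1\right) + \left(-38 + 224\right)} = \frac{1}{92 + 186} = \frac{1}{278}$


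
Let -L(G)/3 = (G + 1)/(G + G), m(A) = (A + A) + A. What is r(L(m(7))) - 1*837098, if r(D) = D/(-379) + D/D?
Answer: -2220818330/2653 ≈ -8.3710e+5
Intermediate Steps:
m(A) = 3*A (m(A) = 2*A + A = 3*A)
L(G) = -3*(1 + G)/(2*G) (L(G) = -3*(G + 1)/(G + G) = -3*(1 + G)/(2*G))
r(D) = 1 - D/379 (r(D) = D*(-1/379) + 1 = -D/379 + 1 = 1 - D/379)
r(L(m(7))) - 1*837098 = (1 - 3*(-1 - 3*7)/(758*(3*7))) - 1*837098 = (1 - 3*(-1 - 1*21)/(758*21)) - 837098 = (1 - 3*(-1 - 21)/(758*21)) - 837098 = (1 - 3*(-22)/(758*21)) - 837098 = (1 - 1/379*(-11/7)) - 837098 = (1 + 11/2653) - 837098 = 2664/2653 - 837098 = -2220818330/2653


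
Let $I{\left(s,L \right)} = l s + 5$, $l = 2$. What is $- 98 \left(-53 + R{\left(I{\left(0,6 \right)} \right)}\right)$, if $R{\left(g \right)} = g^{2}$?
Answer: $2744$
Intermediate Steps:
$I{\left(s,L \right)} = 5 + 2 s$ ($I{\left(s,L \right)} = 2 s + 5 = 5 + 2 s$)
$- 98 \left(-53 + R{\left(I{\left(0,6 \right)} \right)}\right) = - 98 \left(-53 + \left(5 + 2 \cdot 0\right)^{2}\right) = - 98 \left(-53 + \left(5 + 0\right)^{2}\right) = - 98 \left(-53 + 5^{2}\right) = - 98 \left(-53 + 25\right) = \left(-98\right) \left(-28\right) = 2744$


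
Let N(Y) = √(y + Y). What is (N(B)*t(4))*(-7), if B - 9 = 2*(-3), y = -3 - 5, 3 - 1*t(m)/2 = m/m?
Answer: -28*I*√5 ≈ -62.61*I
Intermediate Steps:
t(m) = 4 (t(m) = 6 - 2*m/m = 6 - 2*1 = 6 - 2 = 4)
y = -8
B = 3 (B = 9 + 2*(-3) = 9 - 6 = 3)
N(Y) = √(-8 + Y)
(N(B)*t(4))*(-7) = (√(-8 + 3)*4)*(-7) = (√(-5)*4)*(-7) = ((I*√5)*4)*(-7) = (4*I*√5)*(-7) = -28*I*√5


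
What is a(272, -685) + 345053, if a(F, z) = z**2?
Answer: 814278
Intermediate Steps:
a(272, -685) + 345053 = (-685)**2 + 345053 = 469225 + 345053 = 814278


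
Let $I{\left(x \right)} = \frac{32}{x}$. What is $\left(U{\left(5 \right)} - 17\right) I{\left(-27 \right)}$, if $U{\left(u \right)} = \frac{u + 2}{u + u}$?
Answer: $\frac{2608}{135} \approx 19.319$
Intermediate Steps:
$U{\left(u \right)} = \frac{2 + u}{2 u}$
$\left(U{\left(5 \right)} - 17\right) I{\left(-27 \right)} = \left(\frac{2 + 5}{2 \cdot 5} - 17\right) \frac{32}{-27} = \left(\frac{1}{2} \cdot \frac{1}{5} \cdot 7 - 17\right) 32 \left(- \frac{1}{27}\right) = \left(\frac{7}{10} - 17\right) \left(- \frac{32}{27}\right) = \left(- \frac{163}{10}\right) \left(- \frac{32}{27}\right) = \frac{2608}{135}$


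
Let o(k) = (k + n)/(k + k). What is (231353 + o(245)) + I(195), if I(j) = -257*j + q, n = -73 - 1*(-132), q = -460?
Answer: 44290762/245 ≈ 1.8078e+5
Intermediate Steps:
n = 59 (n = -73 + 132 = 59)
o(k) = (59 + k)/(2*k) (o(k) = (k + 59)/(k + k) = (59 + k)/((2*k)) = (59 + k)*(1/(2*k)) = (59 + k)/(2*k))
I(j) = -460 - 257*j (I(j) = -257*j - 460 = -460 - 257*j)
(231353 + o(245)) + I(195) = (231353 + (½)*(59 + 245)/245) + (-460 - 257*195) = (231353 + (½)*(1/245)*304) + (-460 - 50115) = (231353 + 152/245) - 50575 = 56681637/245 - 50575 = 44290762/245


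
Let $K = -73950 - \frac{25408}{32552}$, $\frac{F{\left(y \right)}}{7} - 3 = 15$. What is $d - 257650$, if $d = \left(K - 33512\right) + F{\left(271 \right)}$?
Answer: $- \frac{1485131210}{4069} \approx -3.6499 \cdot 10^{5}$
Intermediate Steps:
$F{\left(y \right)} = 126$ ($F{\left(y \right)} = 21 + 7 \cdot 15 = 21 + 105 = 126$)
$K = - \frac{300905726}{4069}$ ($K = -73950 - \frac{3176}{4069} = - \frac{300905726}{4069} \approx -73951.0$)
$d = - \frac{436753360}{4069}$ ($d = \left(- \frac{300905726}{4069} - 33512\right) + 126 = - \frac{437266054}{4069} + 126 = - \frac{436753360}{4069} \approx -1.0734 \cdot 10^{5}$)
$d - 257650 = - \frac{436753360}{4069} - 257650 = - \frac{1485131210}{4069}$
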